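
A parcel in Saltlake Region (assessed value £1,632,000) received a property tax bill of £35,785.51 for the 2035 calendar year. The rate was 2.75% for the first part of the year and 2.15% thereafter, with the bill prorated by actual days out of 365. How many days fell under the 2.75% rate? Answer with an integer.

26 days

Let d = days at the first rate; then 365 − d days at the second rate.
£1,632,000 × [2.75%·d + 2.15%·(365−d)] / 365 = £35,785.51
Solving gives d = 26, so the new rate took effect on 27 Jan 2035.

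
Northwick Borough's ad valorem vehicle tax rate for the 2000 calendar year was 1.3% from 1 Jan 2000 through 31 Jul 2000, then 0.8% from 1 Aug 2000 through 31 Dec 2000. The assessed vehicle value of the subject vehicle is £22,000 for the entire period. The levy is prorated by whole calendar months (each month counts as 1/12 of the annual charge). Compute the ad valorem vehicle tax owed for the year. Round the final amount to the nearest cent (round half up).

£240.17

1 Jan – 31 Jul 2000: 7 months at 1.3% → £22,000 × 1.3% × 7/12 = £166.8333
1 Aug – 31 Dec 2000: 5 months at 0.8% → £22,000 × 0.8% × 5/12 = £73.3333
Total = £240.1667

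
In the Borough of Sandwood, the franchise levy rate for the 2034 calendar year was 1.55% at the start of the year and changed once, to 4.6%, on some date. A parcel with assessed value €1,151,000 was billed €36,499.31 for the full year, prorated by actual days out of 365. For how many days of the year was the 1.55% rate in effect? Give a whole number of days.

171 days

Let d = days at the first rate; then 365 − d days at the second rate.
€1,151,000 × [1.55%·d + 4.6%·(365−d)] / 365 = €36,499.31
Solving gives d = 171, so the new rate took effect on June 21, 2034.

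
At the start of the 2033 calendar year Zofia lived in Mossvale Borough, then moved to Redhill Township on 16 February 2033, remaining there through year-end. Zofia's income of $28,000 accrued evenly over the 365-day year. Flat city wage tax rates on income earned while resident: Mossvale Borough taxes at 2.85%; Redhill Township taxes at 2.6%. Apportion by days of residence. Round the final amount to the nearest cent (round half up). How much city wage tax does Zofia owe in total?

Mossvale Borough, 1 January – 15 February 2033: 46 days → $28,000 × 2.85% × 46/365 = $100.5699
Redhill Township, 16 February – 31 December 2033: 319 days → $28,000 × 2.6% × 319/365 = $636.2521
Total = $736.8219

$736.82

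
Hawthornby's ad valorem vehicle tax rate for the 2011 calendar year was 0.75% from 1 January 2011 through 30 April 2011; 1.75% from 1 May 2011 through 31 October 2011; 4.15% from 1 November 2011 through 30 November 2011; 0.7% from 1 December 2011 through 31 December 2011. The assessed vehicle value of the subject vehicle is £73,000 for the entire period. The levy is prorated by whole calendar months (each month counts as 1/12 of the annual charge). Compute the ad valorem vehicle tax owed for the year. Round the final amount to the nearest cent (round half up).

1 January – 30 April 2011: 4 months at 0.75% → £73,000 × 0.75% × 4/12 = £182.5000
1 May – 31 October 2011: 6 months at 1.75% → £73,000 × 1.75% × 6/12 = £638.7500
1 November – 30 November 2011: 1 month at 4.15% → £73,000 × 4.15% × 1/12 = £252.4583
1 December – 31 December 2011: 1 month at 0.7% → £73,000 × 0.7% × 1/12 = £42.5833
Total = £1,116.2917

£1,116.29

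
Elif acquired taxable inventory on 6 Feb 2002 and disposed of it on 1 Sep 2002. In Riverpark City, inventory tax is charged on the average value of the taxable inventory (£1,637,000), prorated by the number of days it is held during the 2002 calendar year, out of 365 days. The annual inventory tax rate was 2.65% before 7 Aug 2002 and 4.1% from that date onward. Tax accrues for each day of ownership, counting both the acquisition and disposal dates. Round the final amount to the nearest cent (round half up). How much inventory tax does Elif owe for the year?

6 Feb – 6 Aug 2002: 182 days at 2.65% → £1,637,000 × 2.65% × 182/365 = £21,630.8247
7 Aug – 1 Sep 2002: 26 days at 4.1% → £1,637,000 × 4.1% × 26/365 = £4,780.9370
Total = £26,411.7616

£26,411.76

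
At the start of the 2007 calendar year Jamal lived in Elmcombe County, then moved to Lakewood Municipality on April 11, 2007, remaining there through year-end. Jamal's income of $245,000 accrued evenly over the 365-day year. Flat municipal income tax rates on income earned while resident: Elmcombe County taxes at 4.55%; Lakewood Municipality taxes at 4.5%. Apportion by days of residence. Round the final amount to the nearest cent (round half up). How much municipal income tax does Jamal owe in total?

Elmcombe County, January 1 – April 10, 2007: 100 days → $245,000 × 4.55% × 100/365 = $3,054.1096
Lakewood Municipality, April 11 – December 31, 2007: 265 days → $245,000 × 4.5% × 265/365 = $8,004.4521
Total = $11,058.5616

$11,058.56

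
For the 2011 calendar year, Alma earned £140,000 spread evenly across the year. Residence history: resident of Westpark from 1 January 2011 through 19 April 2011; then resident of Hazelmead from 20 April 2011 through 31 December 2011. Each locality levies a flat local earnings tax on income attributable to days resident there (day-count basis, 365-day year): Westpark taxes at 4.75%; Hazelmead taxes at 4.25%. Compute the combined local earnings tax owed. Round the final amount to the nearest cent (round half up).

£6,159.04

Westpark, 1 January – 19 April 2011: 109 days → £140,000 × 4.75% × 109/365 = £1,985.8904
Hazelmead, 20 April – 31 December 2011: 256 days → £140,000 × 4.25% × 256/365 = £4,173.1507
Total = £6,159.0411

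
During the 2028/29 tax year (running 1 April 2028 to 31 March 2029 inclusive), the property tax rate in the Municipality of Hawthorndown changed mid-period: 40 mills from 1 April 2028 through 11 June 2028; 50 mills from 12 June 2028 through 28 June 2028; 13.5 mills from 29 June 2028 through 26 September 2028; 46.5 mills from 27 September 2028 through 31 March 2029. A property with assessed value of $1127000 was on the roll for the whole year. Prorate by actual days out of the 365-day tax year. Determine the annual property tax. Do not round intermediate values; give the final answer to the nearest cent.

$41973.80

1 April – 11 June 2028: 72 days at 40 mills → $1127000 × 4% × 72/365 = $8892.4932
12 June – 28 June 2028: 17 days at 50 mills → $1127000 × 5% × 17/365 = $2624.5205
29 June – 26 September 2028: 90 days at 13.5 mills → $1127000 × 1.35% × 90/365 = $3751.5205
27 September 2028 – 31 March 2029: 186 days at 46.5 mills → $1127000 × 4.65% × 186/365 = $26705.2685
Total = $41973.8027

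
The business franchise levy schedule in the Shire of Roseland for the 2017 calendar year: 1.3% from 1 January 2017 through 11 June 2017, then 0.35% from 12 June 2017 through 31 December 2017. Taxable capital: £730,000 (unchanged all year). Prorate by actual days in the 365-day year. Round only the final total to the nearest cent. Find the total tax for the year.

1 January – 11 June 2017: 162 days at 1.3% → £730,000 × 1.3% × 162/365 = £4,212.0000
12 June – 31 December 2017: 203 days at 0.35% → £730,000 × 0.35% × 203/365 = £1,421.0000
Total = £5,633.0000

£5,633.00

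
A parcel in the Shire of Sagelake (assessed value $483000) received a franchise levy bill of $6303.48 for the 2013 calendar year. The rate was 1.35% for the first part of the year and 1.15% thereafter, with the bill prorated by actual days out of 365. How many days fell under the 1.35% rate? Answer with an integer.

283 days

Let d = days at the first rate; then 365 − d days at the second rate.
$483000 × [1.35%·d + 1.15%·(365−d)] / 365 = $6303.48
Solving gives d = 283, so the new rate took effect on October 11, 2013.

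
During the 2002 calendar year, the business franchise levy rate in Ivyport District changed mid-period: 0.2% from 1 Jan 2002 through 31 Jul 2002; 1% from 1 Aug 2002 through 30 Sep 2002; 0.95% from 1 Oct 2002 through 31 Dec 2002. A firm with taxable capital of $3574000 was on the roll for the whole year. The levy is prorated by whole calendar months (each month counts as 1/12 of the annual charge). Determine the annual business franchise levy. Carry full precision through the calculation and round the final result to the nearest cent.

1 Jan – 31 Jul 2002: 7 months at 0.2% → $3574000 × 0.2% × 7/12 = $4169.6667
1 Aug – 30 Sep 2002: 2 months at 1% → $3574000 × 1% × 2/12 = $5956.6667
1 Oct – 31 Dec 2002: 3 months at 0.95% → $3574000 × 0.95% × 3/12 = $8488.2500
Total = $18614.5833

$18614.58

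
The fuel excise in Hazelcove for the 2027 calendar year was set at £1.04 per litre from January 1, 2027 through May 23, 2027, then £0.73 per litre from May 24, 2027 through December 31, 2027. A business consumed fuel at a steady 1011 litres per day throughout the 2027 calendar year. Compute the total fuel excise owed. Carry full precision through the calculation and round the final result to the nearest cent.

£314,198.58

January 1 – May 23, 2027: 143 days × 1011 litres/day = 144,573 litres at £1.04/litre → £150,355.92
May 24 – December 31, 2027: 222 days × 1011 litres/day = 224,442 litres at £0.73/litre → £163,842.66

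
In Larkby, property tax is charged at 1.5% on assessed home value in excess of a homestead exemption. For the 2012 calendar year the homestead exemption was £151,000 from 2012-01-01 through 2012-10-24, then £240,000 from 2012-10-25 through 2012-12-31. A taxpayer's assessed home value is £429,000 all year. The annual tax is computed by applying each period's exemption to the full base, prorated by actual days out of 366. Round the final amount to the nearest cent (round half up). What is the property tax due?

2012-01-01 to 2012-10-24: 298 days, exemption £151,000 → (£429,000 − £151,000) × 1.5% × 298/366 = £3,395.2459
2012-10-25 to 2012-12-31: 68 days, exemption £240,000 → (£429,000 − £240,000) × 1.5% × 68/366 = £526.7213
Total = £3,921.9672

£3,921.97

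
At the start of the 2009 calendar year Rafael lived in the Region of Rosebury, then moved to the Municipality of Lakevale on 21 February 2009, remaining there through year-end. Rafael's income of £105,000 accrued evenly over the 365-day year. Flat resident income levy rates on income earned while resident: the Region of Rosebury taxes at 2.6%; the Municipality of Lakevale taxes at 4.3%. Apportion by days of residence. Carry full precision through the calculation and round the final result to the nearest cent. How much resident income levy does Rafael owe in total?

The Region of Rosebury, 1 January – 20 February 2009: 51 days → £105,000 × 2.6% × 51/365 = £381.4521
The Municipality of Lakevale, 21 February – 31 December 2009: 314 days → £105,000 × 4.3% × 314/365 = £3,884.1370
Total = £4,265.5890

£4,265.59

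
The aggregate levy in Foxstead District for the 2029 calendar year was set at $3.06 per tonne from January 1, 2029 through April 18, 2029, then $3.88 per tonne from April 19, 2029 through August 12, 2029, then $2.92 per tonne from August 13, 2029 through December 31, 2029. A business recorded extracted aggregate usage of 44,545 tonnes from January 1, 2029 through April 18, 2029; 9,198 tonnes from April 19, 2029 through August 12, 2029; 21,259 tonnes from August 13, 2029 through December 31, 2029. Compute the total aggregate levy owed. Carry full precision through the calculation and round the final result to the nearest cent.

January 1 – April 18, 2029: 44,545 tonnes at $3.06/tonne → $136,307.70
April 19 – August 12, 2029: 9,198 tonnes at $3.88/tonne → $35,688.24
August 13 – December 31, 2029: 21,259 tonnes at $2.92/tonne → $62,076.28

$234,072.22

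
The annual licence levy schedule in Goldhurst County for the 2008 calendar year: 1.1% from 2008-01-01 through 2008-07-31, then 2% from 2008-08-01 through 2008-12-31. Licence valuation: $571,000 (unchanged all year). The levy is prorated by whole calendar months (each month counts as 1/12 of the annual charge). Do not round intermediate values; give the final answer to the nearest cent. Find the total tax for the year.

$8,422.25

2008-01-01 to 2008-07-31: 7 months at 1.1% → $571,000 × 1.1% × 7/12 = $3,663.9167
2008-08-01 to 2008-12-31: 5 months at 2% → $571,000 × 2% × 5/12 = $4,758.3333
Total = $8,422.2500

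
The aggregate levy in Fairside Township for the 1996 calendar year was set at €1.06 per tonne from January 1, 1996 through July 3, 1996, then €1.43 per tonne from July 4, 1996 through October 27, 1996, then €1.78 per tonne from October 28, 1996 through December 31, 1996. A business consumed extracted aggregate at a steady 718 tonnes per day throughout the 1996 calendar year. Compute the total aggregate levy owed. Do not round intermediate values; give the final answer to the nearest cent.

€342974.24

January 1 – July 3, 1996: 185 days × 718 tonnes/day = 132,830 tonnes at €1.06/tonne → €140799.80
July 4 – October 27, 1996: 116 days × 718 tonnes/day = 83,288 tonnes at €1.43/tonne → €119101.84
October 28 – December 31, 1996: 65 days × 718 tonnes/day = 46,670 tonnes at €1.78/tonne → €83072.60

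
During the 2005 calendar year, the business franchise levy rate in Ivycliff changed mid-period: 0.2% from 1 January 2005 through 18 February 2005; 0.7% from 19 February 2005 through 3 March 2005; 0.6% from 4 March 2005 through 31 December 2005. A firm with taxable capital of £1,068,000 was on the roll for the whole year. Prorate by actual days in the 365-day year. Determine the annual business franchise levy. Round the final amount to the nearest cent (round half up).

£5,872.54

1 January – 18 February 2005: 49 days at 0.2% → £1,068,000 × 0.2% × 49/365 = £286.7507
19 February – 3 March 2005: 13 days at 0.7% → £1,068,000 × 0.7% × 13/365 = £266.2685
4 March – 31 December 2005: 303 days at 0.6% → £1,068,000 × 0.6% × 303/365 = £5,319.5178
Total = £5,872.5370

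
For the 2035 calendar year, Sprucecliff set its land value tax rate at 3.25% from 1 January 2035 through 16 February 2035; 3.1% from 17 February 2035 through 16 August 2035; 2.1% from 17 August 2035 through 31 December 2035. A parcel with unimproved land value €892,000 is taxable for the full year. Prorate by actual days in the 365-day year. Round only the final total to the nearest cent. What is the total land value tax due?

€24,476.24

1 January – 16 February 2035: 47 days at 3.25% → €892,000 × 3.25% × 47/365 = €3,732.9589
17 February – 16 August 2035: 181 days at 3.1% → €892,000 × 3.1% × 181/365 = €13,712.3616
17 August – 31 December 2035: 137 days at 2.1% → €892,000 × 2.1% × 137/365 = €7,030.9151
Total = €24,476.2356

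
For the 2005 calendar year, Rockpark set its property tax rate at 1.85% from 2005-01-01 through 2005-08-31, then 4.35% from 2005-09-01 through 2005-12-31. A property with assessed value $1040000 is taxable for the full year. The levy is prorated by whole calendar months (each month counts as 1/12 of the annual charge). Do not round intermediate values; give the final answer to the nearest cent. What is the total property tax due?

2005-01-01 to 2005-08-31: 8 months at 1.85% → $1040000 × 1.85% × 8/12 = $12826.6667
2005-09-01 to 2005-12-31: 4 months at 4.35% → $1040000 × 4.35% × 4/12 = $15080.0000
Total = $27906.6667

$27906.67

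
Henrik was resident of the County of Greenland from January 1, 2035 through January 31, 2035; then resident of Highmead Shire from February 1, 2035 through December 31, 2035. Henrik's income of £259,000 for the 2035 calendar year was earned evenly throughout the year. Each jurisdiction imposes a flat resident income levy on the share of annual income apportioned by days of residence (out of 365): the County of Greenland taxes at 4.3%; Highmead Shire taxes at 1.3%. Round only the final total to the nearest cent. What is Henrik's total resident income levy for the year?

The County of Greenland, January 1 – January 31, 2035: 31 days → £259,000 × 4.3% × 31/365 = £945.8822
Highmead Shire, February 1 – December 31, 2035: 334 days → £259,000 × 1.3% × 334/365 = £3,081.0356
Total = £4,026.9178

£4,026.92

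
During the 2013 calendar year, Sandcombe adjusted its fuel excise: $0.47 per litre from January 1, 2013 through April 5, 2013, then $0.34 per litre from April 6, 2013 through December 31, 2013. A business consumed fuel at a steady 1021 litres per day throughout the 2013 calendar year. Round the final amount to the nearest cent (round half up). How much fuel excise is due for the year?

$139,315.45

January 1 – April 5, 2013: 95 days × 1021 litres/day = 96,995 litres at $0.47/litre → $45,587.65
April 6 – December 31, 2013: 270 days × 1021 litres/day = 275,670 litres at $0.34/litre → $93,727.80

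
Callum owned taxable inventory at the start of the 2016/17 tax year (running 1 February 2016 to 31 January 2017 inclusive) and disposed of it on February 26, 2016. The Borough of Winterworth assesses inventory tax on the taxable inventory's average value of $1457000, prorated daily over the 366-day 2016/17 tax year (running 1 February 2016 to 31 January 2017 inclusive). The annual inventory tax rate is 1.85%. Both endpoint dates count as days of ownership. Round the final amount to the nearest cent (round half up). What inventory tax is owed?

Days held (February 1 – February 26, 2016): 26 out of 366
Tax = $1457000 × 1.85% × 26/366 = $1914.8005

$1914.80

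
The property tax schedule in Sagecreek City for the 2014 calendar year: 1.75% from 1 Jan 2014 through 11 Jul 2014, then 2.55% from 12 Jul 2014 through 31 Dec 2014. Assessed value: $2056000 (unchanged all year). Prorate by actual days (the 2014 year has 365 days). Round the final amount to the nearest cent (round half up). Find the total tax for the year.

$43775.90

1 Jan – 11 Jul 2014: 192 days at 1.75% → $2056000 × 1.75% × 192/365 = $18926.4658
12 Jul – 31 Dec 2014: 173 days at 2.55% → $2056000 × 2.55% × 173/365 = $24849.4356
Total = $43775.9014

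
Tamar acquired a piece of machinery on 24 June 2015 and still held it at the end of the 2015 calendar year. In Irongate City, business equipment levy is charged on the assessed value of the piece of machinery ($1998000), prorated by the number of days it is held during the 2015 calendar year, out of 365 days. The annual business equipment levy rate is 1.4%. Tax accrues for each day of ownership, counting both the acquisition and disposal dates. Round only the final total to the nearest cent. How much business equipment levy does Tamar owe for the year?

$14637.40

Days held (24 June – 31 December 2015): 191 out of 365
Tax = $1998000 × 1.4% × 191/365 = $14637.4027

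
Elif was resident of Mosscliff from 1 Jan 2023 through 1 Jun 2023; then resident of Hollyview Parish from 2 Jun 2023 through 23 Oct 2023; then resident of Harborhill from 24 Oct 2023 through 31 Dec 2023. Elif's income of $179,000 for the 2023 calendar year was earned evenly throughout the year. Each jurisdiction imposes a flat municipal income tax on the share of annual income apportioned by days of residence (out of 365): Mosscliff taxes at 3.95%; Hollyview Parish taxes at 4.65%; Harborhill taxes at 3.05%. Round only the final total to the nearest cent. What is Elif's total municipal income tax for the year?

Mosscliff, 1 Jan – 1 Jun 2023: 152 days → $179,000 × 3.95% × 152/365 = $2,944.4274
Hollyview Parish, 2 Jun – 23 Oct 2023: 144 days → $179,000 × 4.65% × 144/365 = $3,283.7918
Harborhill, 24 Oct – 31 Dec 2023: 69 days → $179,000 × 3.05% × 69/365 = $1,032.0699
Total = $7,260.2890

$7,260.29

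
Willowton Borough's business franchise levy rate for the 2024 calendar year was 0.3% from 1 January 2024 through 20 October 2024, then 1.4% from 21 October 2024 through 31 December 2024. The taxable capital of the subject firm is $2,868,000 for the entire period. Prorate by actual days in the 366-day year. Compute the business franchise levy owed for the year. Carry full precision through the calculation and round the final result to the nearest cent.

$14,810.16

1 January – 20 October 2024: 294 days at 0.3% → $2,868,000 × 0.3% × 294/366 = $6,911.4098
21 October – 31 December 2024: 72 days at 1.4% → $2,868,000 × 1.4% × 72/366 = $7,898.7541
Total = $14,810.1639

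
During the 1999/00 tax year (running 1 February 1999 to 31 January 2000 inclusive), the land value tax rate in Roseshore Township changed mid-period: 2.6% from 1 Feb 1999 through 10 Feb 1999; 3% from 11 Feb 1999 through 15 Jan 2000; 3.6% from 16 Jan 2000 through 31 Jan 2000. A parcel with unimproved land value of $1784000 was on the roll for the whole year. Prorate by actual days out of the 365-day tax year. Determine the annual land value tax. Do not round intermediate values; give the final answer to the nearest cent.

1 Feb – 10 Feb 1999: 10 days at 2.6% → $1784000 × 2.6% × 10/365 = $1270.7945
11 Feb 1999 – 15 Jan 2000: 339 days at 3% → $1784000 × 3% × 339/365 = $49707.6164
16 Jan – 31 Jan 2000: 16 days at 3.6% → $1784000 × 3.6% × 16/365 = $2815.2986
Total = $53793.7096

$53793.71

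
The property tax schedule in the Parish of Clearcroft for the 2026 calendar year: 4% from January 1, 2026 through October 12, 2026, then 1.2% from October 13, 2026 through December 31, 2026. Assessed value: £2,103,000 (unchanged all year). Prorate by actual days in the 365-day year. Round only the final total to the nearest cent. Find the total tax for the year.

January 1 – October 12, 2026: 285 days at 4% → £2,103,000 × 4% × 285/365 = £65,682.7397
October 13 – December 31, 2026: 80 days at 1.2% → £2,103,000 × 1.2% × 80/365 = £5,531.1781
Total = £71,213.9178

£71,213.92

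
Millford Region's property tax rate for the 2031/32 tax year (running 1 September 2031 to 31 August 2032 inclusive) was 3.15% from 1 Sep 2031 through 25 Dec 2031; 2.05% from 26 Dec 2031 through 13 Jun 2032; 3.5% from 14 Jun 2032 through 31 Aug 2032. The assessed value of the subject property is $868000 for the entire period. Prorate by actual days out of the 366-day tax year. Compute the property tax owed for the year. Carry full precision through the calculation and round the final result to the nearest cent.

1 Sep – 25 Dec 2031: 116 days at 3.15% → $868000 × 3.15% × 116/366 = $8665.7705
26 Dec 2031 – 13 Jun 2032: 171 days at 2.05% → $868000 × 2.05% × 171/366 = $8313.5902
14 Jun – 31 Aug 2032: 79 days at 3.5% → $868000 × 3.5% × 79/366 = $6557.4317
Total = $23536.7923

$23536.79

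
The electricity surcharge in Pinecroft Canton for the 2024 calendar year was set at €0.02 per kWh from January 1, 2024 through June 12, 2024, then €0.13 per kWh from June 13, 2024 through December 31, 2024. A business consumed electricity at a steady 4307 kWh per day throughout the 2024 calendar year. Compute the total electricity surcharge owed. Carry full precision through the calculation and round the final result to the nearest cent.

€127228.78

January 1 – June 12, 2024: 164 days × 4307 kWh/day = 706,348 kWh at €0.02/kWh → €14126.96
June 13 – December 31, 2024: 202 days × 4307 kWh/day = 870,014 kWh at €0.13/kWh → €113101.82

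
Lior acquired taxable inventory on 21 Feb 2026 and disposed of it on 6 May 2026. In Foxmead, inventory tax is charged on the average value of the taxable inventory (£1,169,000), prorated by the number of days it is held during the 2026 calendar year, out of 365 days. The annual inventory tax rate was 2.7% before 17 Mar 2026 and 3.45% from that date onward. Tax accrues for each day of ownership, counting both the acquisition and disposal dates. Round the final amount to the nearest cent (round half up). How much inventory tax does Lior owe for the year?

21 Feb – 16 Mar 2026: 24 days at 2.7% → £1,169,000 × 2.7% × 24/365 = £2,075.3753
17 Mar – 6 May 2026: 51 days at 3.45% → £1,169,000 × 3.45% × 51/365 = £5,635.2205
Total = £7,710.5959

£7,710.60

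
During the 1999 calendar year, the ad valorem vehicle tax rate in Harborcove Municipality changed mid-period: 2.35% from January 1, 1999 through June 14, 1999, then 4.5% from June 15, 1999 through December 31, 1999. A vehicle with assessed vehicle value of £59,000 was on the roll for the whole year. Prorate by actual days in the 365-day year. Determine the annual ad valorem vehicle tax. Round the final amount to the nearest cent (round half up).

£2,081.57

January 1 – June 14, 1999: 165 days at 2.35% → £59,000 × 2.35% × 165/365 = £626.7740
June 15 – December 31, 1999: 200 days at 4.5% → £59,000 × 4.5% × 200/365 = £1,454.7945
Total = £2,081.5685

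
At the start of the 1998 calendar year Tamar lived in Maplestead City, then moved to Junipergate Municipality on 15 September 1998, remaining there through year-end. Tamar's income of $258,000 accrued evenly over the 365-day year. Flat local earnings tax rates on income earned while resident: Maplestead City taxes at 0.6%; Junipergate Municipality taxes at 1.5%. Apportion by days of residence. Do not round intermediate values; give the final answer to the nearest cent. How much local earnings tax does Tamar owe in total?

$2,235.06

Maplestead City, 1 January – 14 September 1998: 257 days → $258,000 × 0.6% × 257/365 = $1,089.9616
Junipergate Municipality, 15 September – 31 December 1998: 108 days → $258,000 × 1.5% × 108/365 = $1,145.0959
Total = $2,235.0575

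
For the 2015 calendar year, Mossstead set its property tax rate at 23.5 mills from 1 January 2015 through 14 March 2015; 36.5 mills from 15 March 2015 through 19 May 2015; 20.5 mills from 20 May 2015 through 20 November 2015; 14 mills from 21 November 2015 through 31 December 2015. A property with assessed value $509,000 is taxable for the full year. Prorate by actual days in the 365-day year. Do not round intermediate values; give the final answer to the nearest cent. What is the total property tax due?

1 January – 14 March 2015: 73 days at 23.5 mills → $509,000 × 2.35% × 73/365 = $2,392.3000
15 March – 19 May 2015: 66 days at 36.5 mills → $509,000 × 3.65% × 66/365 = $3,359.4000
20 May – 20 November 2015: 185 days at 20.5 mills → $509,000 × 2.05% × 185/365 = $5,288.7192
21 November – 31 December 2015: 41 days at 14 mills → $509,000 × 1.4% × 41/365 = $800.4548
Total = $11,840.8740

$11,840.87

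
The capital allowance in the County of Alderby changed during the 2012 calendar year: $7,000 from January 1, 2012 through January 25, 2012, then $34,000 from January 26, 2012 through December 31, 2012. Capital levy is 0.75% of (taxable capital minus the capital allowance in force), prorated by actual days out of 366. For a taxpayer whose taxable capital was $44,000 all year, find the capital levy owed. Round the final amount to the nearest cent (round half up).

$88.83

January 1 – January 25, 2012: 25 days, exemption $7,000 → ($44,000 − $7,000) × 0.75% × 25/366 = $18.9549
January 26 – December 31, 2012: 341 days, exemption $34,000 → ($44,000 − $34,000) × 0.75% × 341/366 = $69.8770
Total = $88.8320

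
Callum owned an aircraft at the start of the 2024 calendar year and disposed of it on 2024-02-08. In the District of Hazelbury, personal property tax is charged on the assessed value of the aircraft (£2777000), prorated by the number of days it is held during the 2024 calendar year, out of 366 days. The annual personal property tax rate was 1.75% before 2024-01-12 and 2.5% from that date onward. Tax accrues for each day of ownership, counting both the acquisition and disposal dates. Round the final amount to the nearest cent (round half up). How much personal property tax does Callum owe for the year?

£6771.78

2024-01-01 to 2024-01-11: 11 days at 1.75% → £2777000 × 1.75% × 11/366 = £1460.5806
2024-01-12 to 2024-02-08: 28 days at 2.5% → £2777000 × 2.5% × 28/366 = £5311.2022
Total = £6771.7828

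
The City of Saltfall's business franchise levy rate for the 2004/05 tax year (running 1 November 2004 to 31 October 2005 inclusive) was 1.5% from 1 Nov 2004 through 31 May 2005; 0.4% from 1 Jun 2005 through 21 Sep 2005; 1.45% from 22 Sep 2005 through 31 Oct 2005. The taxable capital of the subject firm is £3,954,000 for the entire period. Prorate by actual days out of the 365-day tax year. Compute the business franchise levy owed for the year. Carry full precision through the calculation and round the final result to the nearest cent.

£45,628.08

1 Nov 2004 – 31 May 2005: 212 days at 1.5% → £3,954,000 × 1.5% × 212/365 = £34,448.5479
1 Jun – 21 Sep 2005: 113 days at 0.4% → £3,954,000 × 0.4% × 113/365 = £4,896.4603
22 Sep – 31 Oct 2005: 40 days at 1.45% → £3,954,000 × 1.45% × 40/365 = £6,283.0685
Total = £45,628.0767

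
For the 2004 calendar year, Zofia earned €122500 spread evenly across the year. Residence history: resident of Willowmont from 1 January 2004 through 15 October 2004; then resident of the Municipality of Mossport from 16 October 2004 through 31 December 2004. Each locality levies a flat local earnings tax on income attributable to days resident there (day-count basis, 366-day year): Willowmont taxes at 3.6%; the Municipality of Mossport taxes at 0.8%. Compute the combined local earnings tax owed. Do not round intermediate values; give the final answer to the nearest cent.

Willowmont, 1 January – 15 October 2004: 289 days → €122500 × 3.6% × 289/366 = €3482.2131
The Municipality of Mossport, 16 October – 31 December 2004: 77 days → €122500 × 0.8% × 77/366 = €206.1749
Total = €3688.3880

€3688.39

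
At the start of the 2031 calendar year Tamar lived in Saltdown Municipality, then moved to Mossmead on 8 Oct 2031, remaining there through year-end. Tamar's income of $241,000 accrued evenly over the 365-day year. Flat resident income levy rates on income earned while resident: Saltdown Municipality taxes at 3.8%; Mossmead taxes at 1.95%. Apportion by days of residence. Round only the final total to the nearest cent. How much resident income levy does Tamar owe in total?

Saltdown Municipality, 1 Jan – 7 Oct 2031: 280 days → $241,000 × 3.8% × 280/365 = $7,025.3151
Mossmead, 8 Oct – 31 Dec 2031: 85 days → $241,000 × 1.95% × 85/365 = $1,094.4041
Total = $8,119.7192

$8,119.72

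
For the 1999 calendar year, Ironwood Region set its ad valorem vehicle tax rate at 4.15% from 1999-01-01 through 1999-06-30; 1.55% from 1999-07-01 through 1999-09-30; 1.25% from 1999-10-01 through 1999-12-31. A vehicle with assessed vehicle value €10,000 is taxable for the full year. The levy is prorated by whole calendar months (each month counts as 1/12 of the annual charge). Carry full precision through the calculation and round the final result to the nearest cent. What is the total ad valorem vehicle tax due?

1999-01-01 to 1999-06-30: 6 months at 4.15% → €10,000 × 4.15% × 6/12 = €207.5000
1999-07-01 to 1999-09-30: 3 months at 1.55% → €10,000 × 1.55% × 3/12 = €38.7500
1999-10-01 to 1999-12-31: 3 months at 1.25% → €10,000 × 1.25% × 3/12 = €31.2500
Total = €277.5000

€277.50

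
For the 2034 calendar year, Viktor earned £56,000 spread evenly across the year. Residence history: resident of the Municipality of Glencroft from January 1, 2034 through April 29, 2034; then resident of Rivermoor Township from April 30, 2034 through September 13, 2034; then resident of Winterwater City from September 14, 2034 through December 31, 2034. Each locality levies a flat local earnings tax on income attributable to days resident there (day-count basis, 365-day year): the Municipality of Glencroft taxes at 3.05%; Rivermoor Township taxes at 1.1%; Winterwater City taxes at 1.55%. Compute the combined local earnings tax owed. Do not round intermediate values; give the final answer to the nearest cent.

The Municipality of Glencroft, January 1 – April 29, 2034: 119 days → £56,000 × 3.05% × 119/365 = £556.8548
Rivermoor Township, April 30 – September 13, 2034: 137 days → £56,000 × 1.1% × 137/365 = £231.2110
Winterwater City, September 14 – December 31, 2034: 109 days → £56,000 × 1.55% × 109/365 = £259.2110
Total = £1,047.2767

£1,047.28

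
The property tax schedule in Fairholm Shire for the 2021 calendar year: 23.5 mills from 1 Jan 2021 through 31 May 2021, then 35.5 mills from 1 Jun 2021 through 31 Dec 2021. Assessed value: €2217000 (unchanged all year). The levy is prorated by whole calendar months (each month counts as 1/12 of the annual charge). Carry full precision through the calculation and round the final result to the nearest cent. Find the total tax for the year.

€67618.50

1 Jan – 31 May 2021: 5 months at 23.5 mills → €2217000 × 2.35% × 5/12 = €21708.1250
1 Jun – 31 Dec 2021: 7 months at 35.5 mills → €2217000 × 3.55% × 7/12 = €45910.3750
Total = €67618.5000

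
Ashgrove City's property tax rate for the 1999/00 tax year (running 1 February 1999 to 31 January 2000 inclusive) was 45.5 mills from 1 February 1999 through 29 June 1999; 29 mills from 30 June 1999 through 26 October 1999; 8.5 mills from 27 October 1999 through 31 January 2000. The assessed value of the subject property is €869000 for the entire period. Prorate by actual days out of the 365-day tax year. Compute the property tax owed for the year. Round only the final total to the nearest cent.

€26319.99

1 February – 29 June 1999: 149 days at 45.5 mills → €869000 × 4.55% × 149/365 = €16140.7822
30 June – 26 October 1999: 119 days at 29 mills → €869000 × 2.9% × 119/365 = €8216.2164
27 October 1999 – 31 January 2000: 97 days at 8.5 mills → €869000 × 0.85% × 97/365 = €1962.9877
Total = €26319.9863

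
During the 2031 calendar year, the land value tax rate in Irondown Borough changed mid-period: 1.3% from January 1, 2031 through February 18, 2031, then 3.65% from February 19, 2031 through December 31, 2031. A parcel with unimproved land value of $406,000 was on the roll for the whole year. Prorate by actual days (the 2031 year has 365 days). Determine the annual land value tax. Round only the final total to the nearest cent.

$13,538.15

January 1 – February 18, 2031: 49 days at 1.3% → $406,000 × 1.3% × 49/365 = $708.5534
February 19 – December 31, 2031: 316 days at 3.65% → $406,000 × 3.65% × 316/365 = $12,829.6000
Total = $13,538.1534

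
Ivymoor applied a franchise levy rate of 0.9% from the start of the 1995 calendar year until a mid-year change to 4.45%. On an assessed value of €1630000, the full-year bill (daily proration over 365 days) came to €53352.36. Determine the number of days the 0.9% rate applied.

Let d = days at the first rate; then 365 − d days at the second rate.
€1630000 × [0.9%·d + 4.45%·(365−d)] / 365 = €53352.36
Solving gives d = 121, so the new rate took effect on May 2, 1995.

121 days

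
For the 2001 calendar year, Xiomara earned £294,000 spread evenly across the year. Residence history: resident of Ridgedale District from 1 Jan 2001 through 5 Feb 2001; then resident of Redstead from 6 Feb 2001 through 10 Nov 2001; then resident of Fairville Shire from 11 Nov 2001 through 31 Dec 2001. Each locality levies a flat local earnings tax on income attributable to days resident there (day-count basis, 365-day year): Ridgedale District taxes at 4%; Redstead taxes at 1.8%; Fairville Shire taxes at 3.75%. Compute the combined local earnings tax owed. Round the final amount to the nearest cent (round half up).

Ridgedale District, 1 Jan – 5 Feb 2001: 36 days → £294,000 × 4% × 36/365 = £1,159.8904
Redstead, 6 Feb – 10 Nov 2001: 278 days → £294,000 × 1.8% × 278/365 = £4,030.6192
Fairville Shire, 11 Nov – 31 Dec 2001: 51 days → £294,000 × 3.75% × 51/365 = £1,540.4795
Total = £6,730.9890

£6,730.99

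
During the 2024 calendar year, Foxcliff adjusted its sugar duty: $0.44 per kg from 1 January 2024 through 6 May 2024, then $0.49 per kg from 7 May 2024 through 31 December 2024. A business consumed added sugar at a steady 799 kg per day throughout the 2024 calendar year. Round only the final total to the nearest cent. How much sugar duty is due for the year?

$138,219.01

1 January – 6 May 2024: 127 days × 799 kg/day = 101,473 kg at $0.44/kg → $44,648.12
7 May – 31 December 2024: 239 days × 799 kg/day = 190,961 kg at $0.49/kg → $93,570.89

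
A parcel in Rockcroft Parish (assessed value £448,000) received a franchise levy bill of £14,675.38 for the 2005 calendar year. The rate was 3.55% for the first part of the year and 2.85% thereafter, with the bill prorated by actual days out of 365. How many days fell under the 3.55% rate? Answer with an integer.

222 days

Let d = days at the first rate; then 365 − d days at the second rate.
£448,000 × [3.55%·d + 2.85%·(365−d)] / 365 = £14,675.38
Solving gives d = 222, so the new rate took effect on 11 August 2005.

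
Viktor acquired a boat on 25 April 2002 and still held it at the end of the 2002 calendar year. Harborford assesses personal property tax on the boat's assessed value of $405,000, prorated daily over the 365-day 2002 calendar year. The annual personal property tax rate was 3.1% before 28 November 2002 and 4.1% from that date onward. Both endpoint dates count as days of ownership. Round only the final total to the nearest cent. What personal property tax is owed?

$9,010.97

25 April – 27 November 2002: 217 days at 3.1% → $405,000 × 3.1% × 217/365 = $7,464.2055
28 November – 31 December 2002: 34 days at 4.1% → $405,000 × 4.1% × 34/365 = $1,546.7671
Total = $9,010.9726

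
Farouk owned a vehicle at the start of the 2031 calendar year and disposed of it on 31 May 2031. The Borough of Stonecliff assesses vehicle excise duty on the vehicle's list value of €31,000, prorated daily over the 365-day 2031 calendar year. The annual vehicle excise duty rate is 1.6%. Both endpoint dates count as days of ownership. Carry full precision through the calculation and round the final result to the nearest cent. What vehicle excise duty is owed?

€205.19

Days held (1 January – 31 May 2031): 151 out of 365
Tax = €31,000 × 1.6% × 151/365 = €205.1945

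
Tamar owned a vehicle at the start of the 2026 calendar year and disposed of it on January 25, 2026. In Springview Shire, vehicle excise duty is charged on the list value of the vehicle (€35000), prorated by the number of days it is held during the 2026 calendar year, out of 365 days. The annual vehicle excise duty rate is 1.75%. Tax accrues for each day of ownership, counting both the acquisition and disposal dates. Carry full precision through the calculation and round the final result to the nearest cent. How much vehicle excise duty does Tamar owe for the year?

€41.95

Days held (January 1 – January 25, 2026): 25 out of 365
Tax = €35000 × 1.75% × 25/365 = €41.9521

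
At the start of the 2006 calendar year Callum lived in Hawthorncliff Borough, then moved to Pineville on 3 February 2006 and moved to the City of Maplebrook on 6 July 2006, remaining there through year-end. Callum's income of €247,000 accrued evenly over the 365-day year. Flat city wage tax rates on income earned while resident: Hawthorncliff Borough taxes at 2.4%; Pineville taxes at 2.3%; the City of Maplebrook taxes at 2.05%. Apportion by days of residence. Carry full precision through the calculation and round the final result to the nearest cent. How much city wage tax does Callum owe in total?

€5,400.50

Hawthorncliff Borough, 1 January – 2 February 2006: 33 days → €247,000 × 2.4% × 33/365 = €535.9562
Pineville, 3 February – 5 July 2006: 153 days → €247,000 × 2.3% × 153/365 = €2,381.3507
The City of Maplebrook, 6 July – 31 December 2006: 179 days → €247,000 × 2.05% × 179/365 = €2,483.1959
Total = €5,400.5027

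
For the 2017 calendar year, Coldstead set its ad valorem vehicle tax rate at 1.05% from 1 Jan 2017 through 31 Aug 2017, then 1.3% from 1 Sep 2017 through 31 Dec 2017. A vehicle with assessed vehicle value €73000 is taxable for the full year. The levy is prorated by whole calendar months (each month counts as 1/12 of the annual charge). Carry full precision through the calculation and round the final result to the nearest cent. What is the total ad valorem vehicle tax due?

€827.33

1 Jan – 31 Aug 2017: 8 months at 1.05% → €73000 × 1.05% × 8/12 = €511.0000
1 Sep – 31 Dec 2017: 4 months at 1.3% → €73000 × 1.3% × 4/12 = €316.3333
Total = €827.3333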